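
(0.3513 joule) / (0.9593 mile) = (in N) 0.0002275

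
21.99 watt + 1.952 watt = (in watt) 23.94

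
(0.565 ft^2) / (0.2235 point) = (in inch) 2.621e+04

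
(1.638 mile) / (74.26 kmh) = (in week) 0.0002113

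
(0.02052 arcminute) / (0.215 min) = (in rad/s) 4.627e-07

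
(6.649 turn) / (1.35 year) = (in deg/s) 5.622e-05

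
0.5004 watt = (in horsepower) 0.000671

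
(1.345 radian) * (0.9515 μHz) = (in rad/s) 1.28e-06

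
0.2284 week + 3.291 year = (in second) 1.039e+08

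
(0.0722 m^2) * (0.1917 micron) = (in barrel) 8.706e-08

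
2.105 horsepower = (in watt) 1570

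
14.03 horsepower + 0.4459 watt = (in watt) 1.046e+04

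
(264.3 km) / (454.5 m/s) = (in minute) 9.692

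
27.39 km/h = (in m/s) 7.608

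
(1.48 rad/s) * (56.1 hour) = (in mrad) 2.989e+08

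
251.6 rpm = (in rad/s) 26.35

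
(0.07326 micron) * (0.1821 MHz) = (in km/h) 0.04803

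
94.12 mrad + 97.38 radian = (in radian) 97.47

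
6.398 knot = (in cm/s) 329.1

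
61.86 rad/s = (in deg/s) 3544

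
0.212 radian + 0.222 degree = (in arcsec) 4.453e+04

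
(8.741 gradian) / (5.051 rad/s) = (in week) 4.495e-08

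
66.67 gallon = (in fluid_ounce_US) 8534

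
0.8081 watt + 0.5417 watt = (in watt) 1.35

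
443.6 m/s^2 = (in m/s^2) 443.6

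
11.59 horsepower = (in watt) 8643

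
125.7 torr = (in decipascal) 1.676e+05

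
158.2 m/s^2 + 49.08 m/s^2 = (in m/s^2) 207.3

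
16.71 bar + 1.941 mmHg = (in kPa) 1671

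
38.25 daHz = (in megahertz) 0.0003825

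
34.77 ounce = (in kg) 0.9857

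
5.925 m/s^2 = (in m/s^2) 5.925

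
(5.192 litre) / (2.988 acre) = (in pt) 0.001217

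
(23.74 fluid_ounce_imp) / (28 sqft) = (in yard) 0.0002836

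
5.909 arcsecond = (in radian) 2.865e-05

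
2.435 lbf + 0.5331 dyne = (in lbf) 2.435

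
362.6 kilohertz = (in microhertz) 3.626e+11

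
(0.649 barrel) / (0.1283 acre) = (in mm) 0.1987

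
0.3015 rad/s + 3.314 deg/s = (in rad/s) 0.3593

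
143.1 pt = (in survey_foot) 0.1656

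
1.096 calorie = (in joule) 4.586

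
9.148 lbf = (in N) 40.69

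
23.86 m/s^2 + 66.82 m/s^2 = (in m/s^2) 90.68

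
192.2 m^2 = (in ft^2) 2069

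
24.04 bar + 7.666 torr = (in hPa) 2.405e+04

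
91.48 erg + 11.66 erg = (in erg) 103.1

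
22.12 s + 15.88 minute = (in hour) 0.2708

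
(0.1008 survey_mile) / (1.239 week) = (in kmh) 0.0007793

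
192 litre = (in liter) 192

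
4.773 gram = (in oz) 0.1684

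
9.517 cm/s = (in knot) 0.185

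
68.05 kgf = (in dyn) 6.673e+07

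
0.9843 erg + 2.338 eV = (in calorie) 2.353e-08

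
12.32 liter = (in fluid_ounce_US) 416.6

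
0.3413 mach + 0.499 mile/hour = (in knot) 226.3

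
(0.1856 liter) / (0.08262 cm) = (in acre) 5.551e-05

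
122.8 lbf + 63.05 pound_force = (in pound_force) 185.8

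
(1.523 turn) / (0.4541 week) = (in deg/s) 0.001996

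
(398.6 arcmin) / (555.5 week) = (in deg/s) 1.977e-08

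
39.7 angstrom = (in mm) 3.97e-06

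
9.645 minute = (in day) 0.006698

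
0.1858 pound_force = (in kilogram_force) 0.08428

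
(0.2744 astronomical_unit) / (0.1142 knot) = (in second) 6.987e+11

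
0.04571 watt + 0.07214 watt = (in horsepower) 0.000158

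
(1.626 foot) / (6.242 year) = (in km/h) 9.064e-09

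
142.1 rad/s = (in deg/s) 8142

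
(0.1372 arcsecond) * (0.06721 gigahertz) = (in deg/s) 2561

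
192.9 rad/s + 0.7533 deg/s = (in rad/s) 192.9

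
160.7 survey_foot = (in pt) 1.388e+05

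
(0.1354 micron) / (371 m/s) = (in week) 6.034e-16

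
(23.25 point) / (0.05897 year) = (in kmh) 1.588e-08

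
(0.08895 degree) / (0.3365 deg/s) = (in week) 4.371e-07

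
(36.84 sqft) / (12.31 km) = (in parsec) 9.01e-21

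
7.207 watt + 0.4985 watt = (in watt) 7.705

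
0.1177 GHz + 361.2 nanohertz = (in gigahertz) 0.1177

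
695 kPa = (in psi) 100.8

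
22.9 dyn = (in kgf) 2.335e-05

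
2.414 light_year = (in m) 2.284e+16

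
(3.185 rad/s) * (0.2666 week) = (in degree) 2.942e+07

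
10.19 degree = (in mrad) 177.8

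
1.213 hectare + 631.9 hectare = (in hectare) 633.1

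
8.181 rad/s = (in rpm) 78.12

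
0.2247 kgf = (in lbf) 0.4954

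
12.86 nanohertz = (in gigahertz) 1.286e-17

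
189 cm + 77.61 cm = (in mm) 2666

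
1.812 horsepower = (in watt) 1351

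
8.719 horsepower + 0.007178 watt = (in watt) 6502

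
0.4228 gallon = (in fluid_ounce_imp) 56.33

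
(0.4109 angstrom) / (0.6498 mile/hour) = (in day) 1.637e-15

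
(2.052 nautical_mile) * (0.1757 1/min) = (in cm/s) 1113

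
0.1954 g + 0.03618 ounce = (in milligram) 1221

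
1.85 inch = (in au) 3.141e-13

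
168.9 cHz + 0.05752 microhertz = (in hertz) 1.689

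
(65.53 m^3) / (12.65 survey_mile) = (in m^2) 0.003219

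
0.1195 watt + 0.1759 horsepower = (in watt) 131.3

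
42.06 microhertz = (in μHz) 42.06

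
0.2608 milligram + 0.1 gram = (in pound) 0.000221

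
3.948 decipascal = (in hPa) 0.003948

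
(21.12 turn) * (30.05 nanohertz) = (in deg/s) 0.0002285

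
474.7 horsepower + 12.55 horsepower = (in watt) 3.633e+05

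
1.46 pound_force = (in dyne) 6.494e+05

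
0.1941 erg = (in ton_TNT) 4.639e-18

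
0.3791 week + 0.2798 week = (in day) 4.612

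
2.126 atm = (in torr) 1616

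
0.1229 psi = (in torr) 6.356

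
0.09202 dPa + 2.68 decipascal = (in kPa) 0.0002772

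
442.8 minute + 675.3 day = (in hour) 1.621e+04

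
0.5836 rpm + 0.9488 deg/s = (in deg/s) 4.45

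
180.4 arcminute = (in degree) 3.007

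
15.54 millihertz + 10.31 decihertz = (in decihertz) 10.47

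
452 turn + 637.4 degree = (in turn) 453.8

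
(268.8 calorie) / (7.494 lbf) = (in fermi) 3.374e+16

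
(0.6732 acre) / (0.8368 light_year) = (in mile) 2.138e-16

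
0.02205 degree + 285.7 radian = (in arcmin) 9.822e+05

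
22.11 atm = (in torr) 1.68e+04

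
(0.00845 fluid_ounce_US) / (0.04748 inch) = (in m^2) 0.0002072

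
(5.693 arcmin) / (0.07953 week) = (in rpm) 3.288e-07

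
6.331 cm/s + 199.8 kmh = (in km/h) 200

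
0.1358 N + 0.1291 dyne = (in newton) 0.1358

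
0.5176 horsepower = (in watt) 386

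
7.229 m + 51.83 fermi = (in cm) 722.9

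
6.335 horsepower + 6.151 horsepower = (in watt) 9311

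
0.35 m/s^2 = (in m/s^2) 0.35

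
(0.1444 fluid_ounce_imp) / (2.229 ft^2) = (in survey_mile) 1.231e-08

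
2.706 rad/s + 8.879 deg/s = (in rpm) 27.32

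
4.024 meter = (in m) 4.024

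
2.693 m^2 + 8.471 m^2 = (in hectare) 0.001116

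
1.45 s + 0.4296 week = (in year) 0.008239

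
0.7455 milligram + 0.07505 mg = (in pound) 1.809e-06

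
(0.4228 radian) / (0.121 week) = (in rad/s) 5.777e-06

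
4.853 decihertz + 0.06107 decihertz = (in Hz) 0.4914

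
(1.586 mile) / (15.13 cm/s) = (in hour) 4.686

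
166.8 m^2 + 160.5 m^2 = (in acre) 0.08088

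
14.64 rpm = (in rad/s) 1.533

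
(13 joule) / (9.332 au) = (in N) 9.312e-12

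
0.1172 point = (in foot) 0.0001356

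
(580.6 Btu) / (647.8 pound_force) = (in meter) 212.6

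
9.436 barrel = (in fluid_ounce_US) 5.073e+04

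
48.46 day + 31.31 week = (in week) 38.23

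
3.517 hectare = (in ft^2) 3.786e+05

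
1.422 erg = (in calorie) 3.399e-08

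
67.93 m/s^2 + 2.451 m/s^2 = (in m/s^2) 70.38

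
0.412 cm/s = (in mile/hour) 0.009216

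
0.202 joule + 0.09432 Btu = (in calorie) 23.83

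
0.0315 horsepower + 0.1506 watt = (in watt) 23.64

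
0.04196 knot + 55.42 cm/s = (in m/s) 0.5758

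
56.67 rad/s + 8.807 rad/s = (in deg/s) 3752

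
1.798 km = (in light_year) 1.9e-13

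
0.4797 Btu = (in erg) 5.061e+09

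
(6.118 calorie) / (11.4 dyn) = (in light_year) 2.373e-11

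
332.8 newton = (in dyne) 3.328e+07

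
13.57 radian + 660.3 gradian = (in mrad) 2.394e+04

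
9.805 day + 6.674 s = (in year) 0.02686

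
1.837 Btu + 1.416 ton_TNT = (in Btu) 5.615e+06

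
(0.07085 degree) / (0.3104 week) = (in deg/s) 3.774e-07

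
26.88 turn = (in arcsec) 3.484e+07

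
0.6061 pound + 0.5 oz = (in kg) 0.2891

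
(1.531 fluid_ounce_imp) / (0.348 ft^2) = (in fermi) 1.346e+12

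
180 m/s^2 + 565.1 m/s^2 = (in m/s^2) 745.1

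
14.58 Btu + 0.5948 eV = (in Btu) 14.58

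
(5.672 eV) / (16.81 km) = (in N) 5.406e-23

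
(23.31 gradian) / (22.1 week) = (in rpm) 2.616e-07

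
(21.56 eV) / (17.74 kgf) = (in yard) 2.171e-20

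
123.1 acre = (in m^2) 4.982e+05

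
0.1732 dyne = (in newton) 1.732e-06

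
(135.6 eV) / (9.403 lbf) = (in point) 1.472e-15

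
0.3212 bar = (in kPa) 32.12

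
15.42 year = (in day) 5628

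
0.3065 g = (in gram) 0.3065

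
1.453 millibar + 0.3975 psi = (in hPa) 28.86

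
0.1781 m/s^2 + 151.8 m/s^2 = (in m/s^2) 152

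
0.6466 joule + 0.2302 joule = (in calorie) 0.2096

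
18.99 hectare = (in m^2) 1.899e+05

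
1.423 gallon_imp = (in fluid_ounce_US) 218.7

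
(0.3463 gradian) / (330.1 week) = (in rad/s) 2.725e-11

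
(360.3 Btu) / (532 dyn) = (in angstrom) 7.145e+17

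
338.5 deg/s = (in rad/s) 5.908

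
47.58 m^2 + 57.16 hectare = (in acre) 141.3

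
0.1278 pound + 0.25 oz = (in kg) 0.06506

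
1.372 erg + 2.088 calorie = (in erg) 8.736e+07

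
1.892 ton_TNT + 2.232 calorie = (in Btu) 7.503e+06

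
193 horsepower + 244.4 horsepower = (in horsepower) 437.4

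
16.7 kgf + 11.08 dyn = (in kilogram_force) 16.7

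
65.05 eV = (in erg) 1.042e-10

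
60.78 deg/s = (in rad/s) 1.061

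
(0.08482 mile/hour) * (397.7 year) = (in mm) 4.756e+11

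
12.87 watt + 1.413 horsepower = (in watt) 1067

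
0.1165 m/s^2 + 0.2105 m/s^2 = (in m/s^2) 0.327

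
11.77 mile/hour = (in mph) 11.77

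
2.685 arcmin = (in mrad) 0.781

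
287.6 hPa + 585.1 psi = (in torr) 3.047e+04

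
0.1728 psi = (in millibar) 11.91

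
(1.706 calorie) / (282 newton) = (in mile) 1.573e-05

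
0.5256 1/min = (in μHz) 8760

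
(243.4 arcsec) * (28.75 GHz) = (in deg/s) 1.944e+09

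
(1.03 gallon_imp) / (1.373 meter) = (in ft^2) 0.03671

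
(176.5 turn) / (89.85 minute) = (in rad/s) 0.2057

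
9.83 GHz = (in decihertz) 9.83e+10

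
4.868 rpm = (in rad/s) 0.5098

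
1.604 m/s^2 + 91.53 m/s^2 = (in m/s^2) 93.13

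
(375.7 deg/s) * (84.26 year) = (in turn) 2.773e+09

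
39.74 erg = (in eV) 2.48e+13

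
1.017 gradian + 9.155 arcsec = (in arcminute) 55.07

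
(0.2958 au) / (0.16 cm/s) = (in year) 8.77e+05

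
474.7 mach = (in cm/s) 1.616e+07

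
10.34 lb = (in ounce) 165.4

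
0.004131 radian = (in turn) 0.0006575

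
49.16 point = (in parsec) 5.62e-19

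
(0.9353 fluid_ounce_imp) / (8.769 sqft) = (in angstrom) 3.262e+05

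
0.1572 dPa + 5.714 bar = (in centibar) 571.4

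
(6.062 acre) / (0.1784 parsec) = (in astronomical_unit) 2.979e-23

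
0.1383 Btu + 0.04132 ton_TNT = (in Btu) 1.639e+05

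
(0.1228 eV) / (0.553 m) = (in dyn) 3.558e-15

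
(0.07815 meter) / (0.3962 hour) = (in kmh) 0.0001972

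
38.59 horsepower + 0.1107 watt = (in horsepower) 38.59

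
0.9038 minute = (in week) 8.966e-05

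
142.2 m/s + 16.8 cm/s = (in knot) 276.7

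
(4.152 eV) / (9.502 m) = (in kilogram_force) 7.139e-21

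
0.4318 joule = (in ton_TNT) 1.032e-10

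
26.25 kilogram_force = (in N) 257.4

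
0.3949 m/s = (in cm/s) 39.49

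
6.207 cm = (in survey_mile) 3.857e-05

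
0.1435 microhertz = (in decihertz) 1.435e-06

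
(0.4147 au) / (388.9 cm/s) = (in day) 1.846e+05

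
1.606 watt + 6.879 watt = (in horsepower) 0.01138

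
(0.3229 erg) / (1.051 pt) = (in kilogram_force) 8.881e-06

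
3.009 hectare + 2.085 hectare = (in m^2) 5.094e+04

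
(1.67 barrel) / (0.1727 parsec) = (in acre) 1.231e-20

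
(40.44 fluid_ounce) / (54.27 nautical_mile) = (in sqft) 1.281e-07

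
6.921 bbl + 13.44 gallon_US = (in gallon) 304.1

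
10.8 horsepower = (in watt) 8054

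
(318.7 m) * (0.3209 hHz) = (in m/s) 1.023e+04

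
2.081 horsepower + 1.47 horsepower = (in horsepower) 3.551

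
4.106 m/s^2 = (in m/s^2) 4.106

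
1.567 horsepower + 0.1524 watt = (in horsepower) 1.567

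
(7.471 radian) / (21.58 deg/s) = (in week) 3.28e-05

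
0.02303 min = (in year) 4.382e-08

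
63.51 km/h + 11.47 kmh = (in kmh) 74.98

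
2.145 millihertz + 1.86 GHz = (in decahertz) 1.86e+08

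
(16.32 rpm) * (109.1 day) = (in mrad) 1.611e+10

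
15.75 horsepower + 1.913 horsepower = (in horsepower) 17.66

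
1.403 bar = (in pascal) 1.403e+05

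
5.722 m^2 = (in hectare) 0.0005722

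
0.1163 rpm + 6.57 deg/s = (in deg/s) 7.268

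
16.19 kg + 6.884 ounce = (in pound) 36.12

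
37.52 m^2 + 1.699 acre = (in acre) 1.708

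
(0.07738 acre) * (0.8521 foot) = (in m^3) 81.33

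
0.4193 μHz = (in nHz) 419.3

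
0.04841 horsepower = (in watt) 36.1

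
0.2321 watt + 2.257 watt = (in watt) 2.489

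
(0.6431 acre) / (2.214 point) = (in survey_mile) 2070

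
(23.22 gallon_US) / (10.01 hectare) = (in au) 5.87e-18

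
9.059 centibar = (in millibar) 90.59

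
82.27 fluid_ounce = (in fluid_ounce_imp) 85.63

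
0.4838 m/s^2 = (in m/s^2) 0.4838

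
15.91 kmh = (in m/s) 4.419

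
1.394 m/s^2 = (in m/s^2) 1.394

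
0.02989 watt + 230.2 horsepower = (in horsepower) 230.2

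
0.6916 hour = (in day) 0.02882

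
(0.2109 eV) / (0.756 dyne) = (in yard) 4.888e-15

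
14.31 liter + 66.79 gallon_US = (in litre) 267.1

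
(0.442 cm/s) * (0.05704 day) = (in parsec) 7.059e-16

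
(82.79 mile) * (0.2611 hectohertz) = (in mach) 1.022e+04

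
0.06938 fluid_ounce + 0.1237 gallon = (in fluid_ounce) 15.9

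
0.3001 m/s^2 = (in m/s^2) 0.3001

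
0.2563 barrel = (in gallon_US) 10.76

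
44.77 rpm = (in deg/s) 268.6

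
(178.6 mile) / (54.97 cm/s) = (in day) 6.052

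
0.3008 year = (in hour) 2635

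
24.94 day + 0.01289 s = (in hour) 598.6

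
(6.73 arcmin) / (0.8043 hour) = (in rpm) 6.456e-06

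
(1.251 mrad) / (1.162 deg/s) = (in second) 0.06168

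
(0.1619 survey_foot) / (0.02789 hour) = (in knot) 0.0009554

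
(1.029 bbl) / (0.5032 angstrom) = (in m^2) 3.251e+09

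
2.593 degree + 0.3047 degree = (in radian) 0.05057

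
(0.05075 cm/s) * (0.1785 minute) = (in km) 5.435e-06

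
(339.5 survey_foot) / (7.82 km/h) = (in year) 1.511e-06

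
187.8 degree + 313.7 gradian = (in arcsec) 1.692e+06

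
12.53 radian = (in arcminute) 4.307e+04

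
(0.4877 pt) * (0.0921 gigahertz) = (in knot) 3.08e+04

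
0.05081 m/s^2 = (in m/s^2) 0.05081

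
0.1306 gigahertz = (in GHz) 0.1306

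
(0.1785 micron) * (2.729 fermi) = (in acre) 1.204e-25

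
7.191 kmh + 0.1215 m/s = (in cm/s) 211.9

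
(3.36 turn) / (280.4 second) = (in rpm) 0.719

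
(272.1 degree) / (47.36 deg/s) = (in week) 9.5e-06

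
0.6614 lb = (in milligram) 3e+05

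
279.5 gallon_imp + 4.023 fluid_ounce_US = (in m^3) 1.271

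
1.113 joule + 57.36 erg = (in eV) 6.947e+18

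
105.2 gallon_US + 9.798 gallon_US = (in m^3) 0.4353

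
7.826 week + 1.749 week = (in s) 5.791e+06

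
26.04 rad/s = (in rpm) 248.7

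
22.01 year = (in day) 8034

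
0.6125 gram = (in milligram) 612.5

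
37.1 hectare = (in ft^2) 3.993e+06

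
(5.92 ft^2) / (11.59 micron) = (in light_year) 5.016e-12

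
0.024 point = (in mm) 0.008467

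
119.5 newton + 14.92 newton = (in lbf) 30.22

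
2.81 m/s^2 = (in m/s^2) 2.81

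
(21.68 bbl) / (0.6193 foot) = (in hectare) 0.001826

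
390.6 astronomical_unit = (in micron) 5.843e+19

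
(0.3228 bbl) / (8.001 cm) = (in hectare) 6.414e-05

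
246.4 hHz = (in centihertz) 2.464e+06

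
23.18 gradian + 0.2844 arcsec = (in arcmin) 1252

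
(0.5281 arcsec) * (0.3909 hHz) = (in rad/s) 0.0001001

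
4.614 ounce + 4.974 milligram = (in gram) 130.8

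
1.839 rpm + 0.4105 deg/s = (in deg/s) 11.44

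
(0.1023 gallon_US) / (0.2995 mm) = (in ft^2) 13.92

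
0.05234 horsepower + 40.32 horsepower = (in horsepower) 40.37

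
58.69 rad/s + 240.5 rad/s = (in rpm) 2857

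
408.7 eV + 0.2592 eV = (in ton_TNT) 1.566e-26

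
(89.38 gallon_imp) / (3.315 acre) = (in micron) 30.29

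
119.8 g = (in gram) 119.8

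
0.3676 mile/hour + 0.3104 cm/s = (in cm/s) 16.74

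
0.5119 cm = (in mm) 5.119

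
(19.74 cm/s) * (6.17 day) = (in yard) 1.151e+05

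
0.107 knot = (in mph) 0.1231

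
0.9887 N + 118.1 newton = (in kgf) 12.14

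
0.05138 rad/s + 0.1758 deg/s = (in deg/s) 3.12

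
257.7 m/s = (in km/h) 927.7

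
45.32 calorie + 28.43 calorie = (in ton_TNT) 7.375e-08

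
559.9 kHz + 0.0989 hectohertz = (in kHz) 559.9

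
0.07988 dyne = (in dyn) 0.07988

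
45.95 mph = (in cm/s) 2054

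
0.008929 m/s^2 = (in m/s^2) 0.008929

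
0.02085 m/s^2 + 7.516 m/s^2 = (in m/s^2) 7.537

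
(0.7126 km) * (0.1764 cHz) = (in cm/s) 125.7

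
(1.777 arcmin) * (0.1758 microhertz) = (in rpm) 8.678e-10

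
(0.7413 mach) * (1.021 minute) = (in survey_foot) 5.073e+04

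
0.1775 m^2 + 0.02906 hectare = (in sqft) 3130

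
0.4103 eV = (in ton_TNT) 1.571e-29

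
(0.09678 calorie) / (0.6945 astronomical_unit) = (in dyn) 3.897e-07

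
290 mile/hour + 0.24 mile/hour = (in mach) 0.3811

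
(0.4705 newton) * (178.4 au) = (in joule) 1.256e+13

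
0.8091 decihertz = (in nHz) 8.091e+07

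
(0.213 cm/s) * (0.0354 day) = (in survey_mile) 0.004048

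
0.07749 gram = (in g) 0.07749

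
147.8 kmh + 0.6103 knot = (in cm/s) 4137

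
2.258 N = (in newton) 2.258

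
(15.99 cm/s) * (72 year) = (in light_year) 3.838e-08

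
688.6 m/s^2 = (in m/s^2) 688.6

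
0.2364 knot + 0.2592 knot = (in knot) 0.4956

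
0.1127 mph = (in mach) 0.000148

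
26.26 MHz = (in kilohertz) 2.626e+04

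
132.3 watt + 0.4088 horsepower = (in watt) 437.1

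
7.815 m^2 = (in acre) 0.001931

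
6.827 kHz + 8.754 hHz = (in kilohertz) 7.702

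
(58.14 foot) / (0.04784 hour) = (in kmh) 0.3704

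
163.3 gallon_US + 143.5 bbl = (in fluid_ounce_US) 7.924e+05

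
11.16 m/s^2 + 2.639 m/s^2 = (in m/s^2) 13.8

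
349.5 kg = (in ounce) 1.233e+04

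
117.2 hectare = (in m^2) 1.172e+06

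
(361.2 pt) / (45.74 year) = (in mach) 2.594e-13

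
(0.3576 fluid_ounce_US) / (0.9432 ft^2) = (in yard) 0.000132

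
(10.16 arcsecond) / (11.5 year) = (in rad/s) 1.358e-13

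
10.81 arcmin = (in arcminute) 10.81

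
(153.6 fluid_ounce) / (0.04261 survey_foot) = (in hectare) 3.498e-05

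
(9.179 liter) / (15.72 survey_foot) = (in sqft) 0.02062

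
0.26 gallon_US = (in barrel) 0.00619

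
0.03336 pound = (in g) 15.13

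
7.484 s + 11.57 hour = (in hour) 11.57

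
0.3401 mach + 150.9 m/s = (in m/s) 266.7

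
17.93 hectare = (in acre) 44.31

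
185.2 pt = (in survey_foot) 0.2144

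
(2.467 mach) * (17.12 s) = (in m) 1.438e+04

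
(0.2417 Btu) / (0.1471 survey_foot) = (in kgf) 580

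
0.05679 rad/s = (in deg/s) 3.254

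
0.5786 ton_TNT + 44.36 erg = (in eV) 1.511e+28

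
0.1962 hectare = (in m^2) 1962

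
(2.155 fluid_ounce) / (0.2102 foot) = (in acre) 2.458e-07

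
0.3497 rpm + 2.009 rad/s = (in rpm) 19.53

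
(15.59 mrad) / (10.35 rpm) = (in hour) 3.996e-06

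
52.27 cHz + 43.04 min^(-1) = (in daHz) 0.124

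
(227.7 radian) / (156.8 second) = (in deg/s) 83.2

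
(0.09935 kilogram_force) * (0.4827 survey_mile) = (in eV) 4.724e+21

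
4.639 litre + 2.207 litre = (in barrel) 0.04306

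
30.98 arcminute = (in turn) 0.001434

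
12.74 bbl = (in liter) 2025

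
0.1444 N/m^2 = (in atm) 1.425e-06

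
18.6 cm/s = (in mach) 0.0005463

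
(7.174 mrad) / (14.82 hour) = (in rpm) 1.284e-06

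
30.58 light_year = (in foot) 9.492e+17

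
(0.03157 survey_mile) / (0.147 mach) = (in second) 1.015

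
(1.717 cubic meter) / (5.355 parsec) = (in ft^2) 1.118e-16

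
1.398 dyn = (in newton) 1.398e-05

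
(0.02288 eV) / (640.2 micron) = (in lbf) 1.287e-18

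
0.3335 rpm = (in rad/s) 0.03492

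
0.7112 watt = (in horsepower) 0.0009537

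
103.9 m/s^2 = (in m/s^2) 103.9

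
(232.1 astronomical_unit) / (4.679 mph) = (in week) 2.745e+07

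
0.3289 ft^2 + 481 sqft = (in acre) 0.01105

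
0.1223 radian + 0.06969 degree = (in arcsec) 2.548e+04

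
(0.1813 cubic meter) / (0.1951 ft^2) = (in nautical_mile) 0.005401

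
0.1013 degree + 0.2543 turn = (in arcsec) 3.299e+05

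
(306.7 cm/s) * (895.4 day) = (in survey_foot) 7.784e+08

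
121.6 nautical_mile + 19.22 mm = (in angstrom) 2.252e+15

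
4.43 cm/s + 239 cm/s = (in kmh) 8.763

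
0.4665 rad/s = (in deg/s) 26.73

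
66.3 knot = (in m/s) 34.11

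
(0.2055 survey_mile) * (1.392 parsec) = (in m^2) 1.421e+19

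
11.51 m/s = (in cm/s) 1151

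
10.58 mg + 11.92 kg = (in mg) 1.192e+07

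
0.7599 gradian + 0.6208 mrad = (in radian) 0.01256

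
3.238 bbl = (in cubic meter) 0.5148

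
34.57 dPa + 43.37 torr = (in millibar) 57.86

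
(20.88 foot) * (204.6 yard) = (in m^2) 1191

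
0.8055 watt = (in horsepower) 0.00108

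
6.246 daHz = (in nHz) 6.246e+10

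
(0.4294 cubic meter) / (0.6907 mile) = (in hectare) 3.863e-08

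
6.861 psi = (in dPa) 4.73e+05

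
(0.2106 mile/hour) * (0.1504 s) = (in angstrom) 1.416e+08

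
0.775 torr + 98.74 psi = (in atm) 6.72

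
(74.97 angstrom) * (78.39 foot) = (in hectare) 1.791e-11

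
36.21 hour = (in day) 1.509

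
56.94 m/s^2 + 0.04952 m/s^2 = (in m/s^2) 56.99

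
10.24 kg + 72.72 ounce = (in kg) 12.3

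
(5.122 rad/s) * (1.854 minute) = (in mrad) 5.698e+05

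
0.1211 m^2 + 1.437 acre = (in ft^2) 6.26e+04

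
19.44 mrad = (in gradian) 1.238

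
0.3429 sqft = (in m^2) 0.03186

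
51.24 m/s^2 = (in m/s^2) 51.24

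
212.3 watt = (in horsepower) 0.2847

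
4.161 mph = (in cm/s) 186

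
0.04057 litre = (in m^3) 4.057e-05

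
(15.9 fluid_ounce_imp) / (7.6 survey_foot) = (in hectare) 1.95e-08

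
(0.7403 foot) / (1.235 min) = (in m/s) 0.003045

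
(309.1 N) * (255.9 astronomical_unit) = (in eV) 7.386e+34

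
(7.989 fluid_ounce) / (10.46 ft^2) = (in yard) 0.0002659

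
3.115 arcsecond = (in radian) 1.51e-05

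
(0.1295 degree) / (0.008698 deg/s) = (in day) 0.0001723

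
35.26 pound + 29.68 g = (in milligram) 1.602e+07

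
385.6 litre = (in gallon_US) 101.9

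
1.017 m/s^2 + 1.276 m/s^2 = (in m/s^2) 2.293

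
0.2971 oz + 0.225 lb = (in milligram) 1.105e+05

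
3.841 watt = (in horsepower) 0.005151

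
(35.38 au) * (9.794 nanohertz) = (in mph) 1.16e+05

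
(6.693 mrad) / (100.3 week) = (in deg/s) 6.322e-09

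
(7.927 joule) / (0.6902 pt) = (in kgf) 3320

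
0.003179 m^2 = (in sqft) 0.03422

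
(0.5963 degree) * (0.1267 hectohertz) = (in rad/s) 0.1319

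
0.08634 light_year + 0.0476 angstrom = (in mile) 5.076e+11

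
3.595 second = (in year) 1.14e-07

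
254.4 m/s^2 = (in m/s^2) 254.4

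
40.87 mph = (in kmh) 65.77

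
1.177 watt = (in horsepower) 0.001578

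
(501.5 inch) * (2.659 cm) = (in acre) 8.37e-05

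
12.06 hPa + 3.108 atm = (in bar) 3.161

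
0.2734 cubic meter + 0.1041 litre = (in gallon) 72.25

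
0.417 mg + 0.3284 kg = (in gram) 328.4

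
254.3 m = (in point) 7.209e+05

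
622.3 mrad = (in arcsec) 1.284e+05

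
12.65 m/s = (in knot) 24.59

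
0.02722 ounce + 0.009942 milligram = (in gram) 0.7717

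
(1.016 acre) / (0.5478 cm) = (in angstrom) 7.506e+15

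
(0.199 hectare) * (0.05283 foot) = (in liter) 3.204e+04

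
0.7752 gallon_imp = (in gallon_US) 0.931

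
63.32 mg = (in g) 0.06332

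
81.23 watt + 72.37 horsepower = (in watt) 5.405e+04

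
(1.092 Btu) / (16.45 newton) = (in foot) 229.8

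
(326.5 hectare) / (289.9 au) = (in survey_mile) 4.678e-11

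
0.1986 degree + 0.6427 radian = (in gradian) 41.14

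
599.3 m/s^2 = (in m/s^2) 599.3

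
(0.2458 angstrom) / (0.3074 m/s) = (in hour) 2.221e-14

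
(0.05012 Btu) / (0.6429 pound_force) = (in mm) 1.849e+04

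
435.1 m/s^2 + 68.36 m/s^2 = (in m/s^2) 503.5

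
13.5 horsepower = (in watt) 1.007e+04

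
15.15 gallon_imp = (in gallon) 18.19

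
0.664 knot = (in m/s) 0.3416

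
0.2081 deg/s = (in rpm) 0.03468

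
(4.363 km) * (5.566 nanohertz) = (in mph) 5.432e-05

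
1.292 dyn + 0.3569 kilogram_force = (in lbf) 0.7868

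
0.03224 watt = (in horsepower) 4.323e-05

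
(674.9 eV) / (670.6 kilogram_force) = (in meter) 1.644e-20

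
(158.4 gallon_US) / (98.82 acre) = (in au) 1.002e-17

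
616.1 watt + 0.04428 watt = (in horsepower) 0.8263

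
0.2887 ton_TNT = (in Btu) 1.145e+06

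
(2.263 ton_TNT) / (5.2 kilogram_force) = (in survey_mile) 1.154e+05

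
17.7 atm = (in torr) 1.345e+04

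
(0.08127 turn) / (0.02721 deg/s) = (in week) 0.001778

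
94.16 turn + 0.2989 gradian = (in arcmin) 2.034e+06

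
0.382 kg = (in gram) 382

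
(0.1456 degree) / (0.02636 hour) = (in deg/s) 0.001534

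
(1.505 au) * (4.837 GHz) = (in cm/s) 1.089e+23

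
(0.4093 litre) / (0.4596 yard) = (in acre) 2.407e-07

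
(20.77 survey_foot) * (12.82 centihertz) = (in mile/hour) 1.815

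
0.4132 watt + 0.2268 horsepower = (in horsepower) 0.2274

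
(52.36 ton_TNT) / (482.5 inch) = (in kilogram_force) 1.823e+09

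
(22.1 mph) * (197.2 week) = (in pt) 3.34e+12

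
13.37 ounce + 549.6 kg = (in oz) 1.94e+04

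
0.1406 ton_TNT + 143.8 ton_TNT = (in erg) 6.022e+18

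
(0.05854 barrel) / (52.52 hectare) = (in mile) 1.101e-11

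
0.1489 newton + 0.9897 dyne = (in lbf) 0.03348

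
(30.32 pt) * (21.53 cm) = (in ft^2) 0.02479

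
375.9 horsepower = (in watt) 2.803e+05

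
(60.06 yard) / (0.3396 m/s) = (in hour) 0.04492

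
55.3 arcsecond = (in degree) 0.01536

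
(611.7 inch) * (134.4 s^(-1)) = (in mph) 4671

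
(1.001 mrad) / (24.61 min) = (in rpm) 6.474e-06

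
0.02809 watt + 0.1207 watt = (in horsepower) 0.0001995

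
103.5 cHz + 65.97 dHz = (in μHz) 7.632e+06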